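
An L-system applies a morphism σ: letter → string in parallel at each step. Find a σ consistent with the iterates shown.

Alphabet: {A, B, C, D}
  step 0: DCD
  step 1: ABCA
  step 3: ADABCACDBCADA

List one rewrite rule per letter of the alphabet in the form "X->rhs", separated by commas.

A->DA, B->CD, C->BC, D->A

  step 0 ⇒ step 1: DCD ⇒ A·BC·A
    C ↦ BC
    D ↦ A
    A ↦ DA  (constrained at step 1)
    B ↦ CD  (constrained at step 1)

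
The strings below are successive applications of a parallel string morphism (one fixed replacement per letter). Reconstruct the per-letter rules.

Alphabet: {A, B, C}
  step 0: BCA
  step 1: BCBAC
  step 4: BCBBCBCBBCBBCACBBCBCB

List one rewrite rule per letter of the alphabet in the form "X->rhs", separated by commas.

A->AC, B->BC, C->B

  step 0 ⇒ step 1: BCA ⇒ BC·B·AC
    A ↦ AC
    B ↦ BC
    C ↦ B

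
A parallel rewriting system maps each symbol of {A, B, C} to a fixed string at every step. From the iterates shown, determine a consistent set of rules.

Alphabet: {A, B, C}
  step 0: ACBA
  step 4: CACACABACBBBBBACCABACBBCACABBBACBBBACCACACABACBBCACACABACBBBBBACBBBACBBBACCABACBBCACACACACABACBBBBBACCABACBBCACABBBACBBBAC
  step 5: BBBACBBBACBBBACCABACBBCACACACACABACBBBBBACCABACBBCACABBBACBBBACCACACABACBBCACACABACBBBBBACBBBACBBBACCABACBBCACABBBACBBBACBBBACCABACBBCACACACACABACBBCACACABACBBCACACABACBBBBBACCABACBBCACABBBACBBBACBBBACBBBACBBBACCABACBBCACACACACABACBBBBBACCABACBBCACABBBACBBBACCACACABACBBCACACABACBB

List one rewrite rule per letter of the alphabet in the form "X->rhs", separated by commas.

A->BAC, B->CA, C->BB

  step 4 ⇒ step 5: CACACABACBBBBBACCABACBBCACABBBACBBBACCACACABACBBCACACABACBBBBBACBBBACBBBACCABACBBCACACACACABACBBBBBACCABACBBCACABBBACBBBAC ⇒ BB·BAC·BB·BAC·BB·BAC·CA·BAC·BB·CA·CA·CA·CA·CA·BAC·BB·BB·BAC·CA·BAC·BB·CA·CA·BB·BAC·BB·BAC·CA·CA·CA·BAC·BB·CA·CA·CA·BAC·BB·BB·BAC·BB·BAC·BB·BAC·CA·BAC·BB·CA·CA·BB·BAC·BB·BAC·BB·BAC·CA·BAC·BB·CA·CA·CA·CA·CA·BAC·BB·CA·CA·CA·BAC·BB·CA·CA·CA·BAC·BB·BB·BAC·CA·BAC·BB·CA·CA·BB·BAC·BB·BAC·BB·BAC·BB·BAC·BB·BAC·CA·BAC·BB·CA·CA·CA·CA·CA·BAC·BB·BB·BAC·CA·BAC·BB·CA·CA·BB·BAC·BB·BAC·CA·CA·CA·BAC·BB·CA·CA·CA·BAC·BB
    A ↦ BAC
    B ↦ CA
    C ↦ BB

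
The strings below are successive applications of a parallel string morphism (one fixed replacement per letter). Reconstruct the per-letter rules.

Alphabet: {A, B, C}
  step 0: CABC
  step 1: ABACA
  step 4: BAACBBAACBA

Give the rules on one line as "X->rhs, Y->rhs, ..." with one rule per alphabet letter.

A->B, B->AC, C->A

  step 0 ⇒ step 1: CABC ⇒ A·B·AC·A
    A ↦ B
    B ↦ AC
    C ↦ A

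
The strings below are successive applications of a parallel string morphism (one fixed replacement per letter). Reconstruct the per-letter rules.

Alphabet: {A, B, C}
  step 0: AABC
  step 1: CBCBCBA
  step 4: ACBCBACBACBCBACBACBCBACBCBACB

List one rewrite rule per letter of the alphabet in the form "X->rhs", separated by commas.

A->CB, B->CB, C->A

  step 0 ⇒ step 1: AABC ⇒ CB·CB·CB·A
    A ↦ CB
    B ↦ CB
    C ↦ A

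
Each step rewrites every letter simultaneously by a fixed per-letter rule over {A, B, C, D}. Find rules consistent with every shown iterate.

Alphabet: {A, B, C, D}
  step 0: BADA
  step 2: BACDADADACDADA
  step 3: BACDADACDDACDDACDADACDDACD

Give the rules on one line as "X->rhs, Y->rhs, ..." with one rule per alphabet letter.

A->CD, B->BA, C->A, D->DA

  step 2 ⇒ step 3: BACDADADACDADA ⇒ BA·CD·A·DA·CD·DA·CD·DA·CD·A·DA·CD·DA·CD
    A ↦ CD
    B ↦ BA
    C ↦ A
    D ↦ DA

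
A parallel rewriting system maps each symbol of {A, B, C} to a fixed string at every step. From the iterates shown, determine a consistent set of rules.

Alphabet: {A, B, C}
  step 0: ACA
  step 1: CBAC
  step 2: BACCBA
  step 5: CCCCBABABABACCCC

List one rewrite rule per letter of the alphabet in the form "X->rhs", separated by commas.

A->C, B->C, C->BA

  step 1 ⇒ step 2: CBAC ⇒ BA·C·C·BA
    A ↦ C
    B ↦ C
    C ↦ BA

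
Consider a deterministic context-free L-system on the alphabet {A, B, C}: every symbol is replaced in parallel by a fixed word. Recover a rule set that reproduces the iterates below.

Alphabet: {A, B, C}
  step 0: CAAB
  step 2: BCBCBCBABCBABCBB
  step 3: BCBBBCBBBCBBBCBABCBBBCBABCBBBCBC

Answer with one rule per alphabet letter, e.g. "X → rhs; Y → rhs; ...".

A->BA, B->BC, C->BB

  step 2 ⇒ step 3: BCBCBCBABCBABCBB ⇒ BC·BB·BC·BB·BC·BB·BC·BA·BC·BB·BC·BA·BC·BB·BC·BC
    A ↦ BA
    B ↦ BC
    C ↦ BB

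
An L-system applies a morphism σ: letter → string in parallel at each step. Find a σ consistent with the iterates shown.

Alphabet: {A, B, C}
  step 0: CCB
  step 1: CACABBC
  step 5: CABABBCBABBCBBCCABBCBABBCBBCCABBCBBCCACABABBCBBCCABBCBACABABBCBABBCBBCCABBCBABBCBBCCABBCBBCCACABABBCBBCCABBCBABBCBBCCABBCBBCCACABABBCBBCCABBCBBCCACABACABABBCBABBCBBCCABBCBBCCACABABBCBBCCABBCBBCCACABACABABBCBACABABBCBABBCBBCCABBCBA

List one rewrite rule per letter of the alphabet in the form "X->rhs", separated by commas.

A->BA, B->BBC, C->CA

  step 0 ⇒ step 1: CCB ⇒ CA·CA·BBC
    B ↦ BBC
    C ↦ CA
    A ↦ BA  (constrained at step 1)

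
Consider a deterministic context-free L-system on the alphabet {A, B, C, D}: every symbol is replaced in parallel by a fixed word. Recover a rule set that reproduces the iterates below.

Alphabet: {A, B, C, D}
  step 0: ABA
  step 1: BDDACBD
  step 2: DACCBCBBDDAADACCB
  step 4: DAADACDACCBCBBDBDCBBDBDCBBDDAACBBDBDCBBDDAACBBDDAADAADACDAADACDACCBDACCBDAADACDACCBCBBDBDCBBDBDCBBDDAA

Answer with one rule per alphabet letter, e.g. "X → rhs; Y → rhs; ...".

  step 1 ⇒ step 2: BDDACBD ⇒ DAC·CB·CB·BD·DAA·DAC·CB
    A ↦ BD
    B ↦ DAC
    C ↦ DAA
    D ↦ CB

A->BD, B->DAC, C->DAA, D->CB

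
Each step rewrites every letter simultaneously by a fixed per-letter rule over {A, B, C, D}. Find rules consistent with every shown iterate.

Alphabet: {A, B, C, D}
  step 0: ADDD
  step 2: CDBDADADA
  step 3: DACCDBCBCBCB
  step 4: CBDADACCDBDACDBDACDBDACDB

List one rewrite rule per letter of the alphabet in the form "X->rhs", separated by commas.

  step 3 ⇒ step 4: DACCDBCBCBCB ⇒ C·B·DA·DA·C·CDB·DA·CDB·DA·CDB·DA·CDB
    A ↦ B
    B ↦ CDB
    C ↦ DA
    D ↦ C

A->B, B->CDB, C->DA, D->C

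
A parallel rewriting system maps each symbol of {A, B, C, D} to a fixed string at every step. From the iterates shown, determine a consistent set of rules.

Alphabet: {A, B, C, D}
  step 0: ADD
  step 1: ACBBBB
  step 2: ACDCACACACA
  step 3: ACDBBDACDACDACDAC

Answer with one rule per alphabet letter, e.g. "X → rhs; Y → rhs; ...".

A->AC, B->CA, C->D, D->BB

  step 2 ⇒ step 3: ACDCACACACA ⇒ AC·D·BB·D·AC·D·AC·D·AC·D·AC
    A ↦ AC
    C ↦ D
    D ↦ BB
  step 1 ⇒ step 2: ACBBBB ⇒ AC·D·CA·CA·CA·CA
    B ↦ CA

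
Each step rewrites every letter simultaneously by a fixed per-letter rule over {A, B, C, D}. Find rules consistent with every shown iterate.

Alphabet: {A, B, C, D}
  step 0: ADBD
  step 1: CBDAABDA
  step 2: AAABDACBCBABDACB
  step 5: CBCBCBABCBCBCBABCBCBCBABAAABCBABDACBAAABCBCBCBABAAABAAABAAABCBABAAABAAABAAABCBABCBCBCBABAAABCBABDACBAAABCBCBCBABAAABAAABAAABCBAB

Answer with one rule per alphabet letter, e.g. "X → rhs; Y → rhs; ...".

A->CB, B->AB, C->AA, D->DA

  step 1 ⇒ step 2: CBDAABDA ⇒ AA·AB·DA·CB·CB·AB·DA·CB
    A ↦ CB
    B ↦ AB
    C ↦ AA
    D ↦ DA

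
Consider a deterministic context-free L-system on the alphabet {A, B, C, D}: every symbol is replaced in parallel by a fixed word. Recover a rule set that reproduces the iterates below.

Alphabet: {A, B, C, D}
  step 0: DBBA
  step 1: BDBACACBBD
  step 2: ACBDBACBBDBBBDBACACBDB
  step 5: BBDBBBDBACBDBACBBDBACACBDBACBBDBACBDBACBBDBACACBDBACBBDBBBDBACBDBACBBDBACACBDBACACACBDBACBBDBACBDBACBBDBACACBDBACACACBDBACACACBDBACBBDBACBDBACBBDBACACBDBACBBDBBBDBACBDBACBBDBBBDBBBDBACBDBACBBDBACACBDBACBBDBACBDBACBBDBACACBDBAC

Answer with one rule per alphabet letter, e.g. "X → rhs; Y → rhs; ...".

A->BBD, B->AC, C->B, D->BDB

  step 1 ⇒ step 2: BDBACACBBD ⇒ AC·BDB·AC·BBD·B·BBD·B·AC·AC·BDB
    A ↦ BBD
    B ↦ AC
    C ↦ B
    D ↦ BDB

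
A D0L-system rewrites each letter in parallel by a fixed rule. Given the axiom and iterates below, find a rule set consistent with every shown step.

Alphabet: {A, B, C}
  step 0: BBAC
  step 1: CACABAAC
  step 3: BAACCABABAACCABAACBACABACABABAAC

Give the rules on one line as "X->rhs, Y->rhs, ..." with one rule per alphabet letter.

A->BA, B->CA, C->AC

  step 0 ⇒ step 1: BBAC ⇒ CA·CA·BA·AC
    A ↦ BA
    B ↦ CA
    C ↦ AC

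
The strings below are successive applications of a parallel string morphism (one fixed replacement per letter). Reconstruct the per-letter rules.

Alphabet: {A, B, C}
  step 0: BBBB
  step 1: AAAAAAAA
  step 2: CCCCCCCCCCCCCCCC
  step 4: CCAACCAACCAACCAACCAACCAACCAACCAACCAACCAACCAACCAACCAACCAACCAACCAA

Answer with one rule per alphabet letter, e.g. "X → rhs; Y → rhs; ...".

A->CC, B->AA, C->AB

  step 1 ⇒ step 2: AAAAAAAA ⇒ CC·CC·CC·CC·CC·CC·CC·CC
    A ↦ CC
  step 0 ⇒ step 1: BBBB ⇒ AA·AA·AA·AA
    B ↦ AA
    C ↦ AB  (constrained at step 2)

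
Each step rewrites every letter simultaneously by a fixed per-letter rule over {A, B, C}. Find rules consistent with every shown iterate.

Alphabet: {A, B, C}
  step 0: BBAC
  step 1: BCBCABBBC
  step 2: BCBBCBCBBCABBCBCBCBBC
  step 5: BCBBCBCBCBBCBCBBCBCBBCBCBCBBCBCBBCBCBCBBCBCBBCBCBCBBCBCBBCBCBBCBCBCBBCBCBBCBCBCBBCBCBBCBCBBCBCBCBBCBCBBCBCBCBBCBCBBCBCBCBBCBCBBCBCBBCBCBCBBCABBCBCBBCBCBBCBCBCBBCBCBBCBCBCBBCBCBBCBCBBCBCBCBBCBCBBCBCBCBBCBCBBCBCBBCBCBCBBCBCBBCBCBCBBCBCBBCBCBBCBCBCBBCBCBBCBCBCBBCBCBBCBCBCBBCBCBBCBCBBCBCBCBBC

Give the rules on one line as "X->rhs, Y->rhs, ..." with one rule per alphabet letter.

  step 1 ⇒ step 2: BCBCABBBC ⇒ BC·BBC·BC·BBC·AB·BC·BC·BC·BBC
    A ↦ AB
    B ↦ BC
    C ↦ BBC

A->AB, B->BC, C->BBC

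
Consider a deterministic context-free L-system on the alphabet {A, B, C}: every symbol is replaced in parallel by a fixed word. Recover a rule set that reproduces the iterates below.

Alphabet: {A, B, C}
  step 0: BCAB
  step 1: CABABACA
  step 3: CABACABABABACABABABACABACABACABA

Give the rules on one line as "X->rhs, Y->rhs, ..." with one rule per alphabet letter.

A->BA, B->CA, C->BA

  step 0 ⇒ step 1: BCAB ⇒ CA·BA·BA·CA
    A ↦ BA
    B ↦ CA
    C ↦ BA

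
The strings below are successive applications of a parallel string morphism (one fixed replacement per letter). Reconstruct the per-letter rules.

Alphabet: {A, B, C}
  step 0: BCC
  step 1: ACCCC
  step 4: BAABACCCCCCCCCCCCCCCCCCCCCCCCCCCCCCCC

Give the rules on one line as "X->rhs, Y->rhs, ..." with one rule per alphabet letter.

A->BA, B->A, C->CC

  step 0 ⇒ step 1: BCC ⇒ A·CC·CC
    B ↦ A
    C ↦ CC
    A ↦ BA  (constrained at step 1)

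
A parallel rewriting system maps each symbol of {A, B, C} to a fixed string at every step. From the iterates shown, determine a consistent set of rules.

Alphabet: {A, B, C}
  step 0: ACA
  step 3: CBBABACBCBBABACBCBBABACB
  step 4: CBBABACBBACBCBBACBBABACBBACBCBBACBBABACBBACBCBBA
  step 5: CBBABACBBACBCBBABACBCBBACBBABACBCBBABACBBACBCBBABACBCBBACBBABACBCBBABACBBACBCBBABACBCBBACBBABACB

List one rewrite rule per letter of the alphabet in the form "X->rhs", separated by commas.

A->CB, B->BA, C->CB

  step 4 ⇒ step 5: CBBABACBBACBCBBACBBABACBBACBCBBACBBABACBBACBCBBA ⇒ CB·BA·BA·CB·BA·CB·CB·BA·BA·CB·CB·BA·CB·BA·BA·CB·CB·BA·BA·CB·BA·CB·CB·BA·BA·CB·CB·BA·CB·BA·BA·CB·CB·BA·BA·CB·BA·CB·CB·BA·BA·CB·CB·BA·CB·BA·BA·CB
    A ↦ CB
    B ↦ BA
    C ↦ CB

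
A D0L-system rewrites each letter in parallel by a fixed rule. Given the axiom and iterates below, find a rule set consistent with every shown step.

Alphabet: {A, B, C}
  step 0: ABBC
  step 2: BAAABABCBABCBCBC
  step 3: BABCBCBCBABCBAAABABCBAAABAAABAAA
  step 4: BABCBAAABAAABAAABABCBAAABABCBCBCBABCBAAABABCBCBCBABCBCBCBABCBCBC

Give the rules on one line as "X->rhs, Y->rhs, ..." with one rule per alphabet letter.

  step 3 ⇒ step 4: BABCBCBCBABCBAAABABCBAAABAAABAAA ⇒ BA·BC·BA·AA·BA·AA·BA·AA·BA·BC·BA·AA·BA·BC·BC·BC·BA·BC·BA·AA·BA·BC·BC·BC·BA·BC·BC·BC·BA·BC·BC·BC
    A ↦ BC
    B ↦ BA
    C ↦ AA

A->BC, B->BA, C->AA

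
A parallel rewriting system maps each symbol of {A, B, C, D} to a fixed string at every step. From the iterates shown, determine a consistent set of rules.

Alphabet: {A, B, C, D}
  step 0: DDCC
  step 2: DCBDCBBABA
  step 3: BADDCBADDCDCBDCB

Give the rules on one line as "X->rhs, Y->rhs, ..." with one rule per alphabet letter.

A->B, B->DC, C->D, D->BA

  step 2 ⇒ step 3: DCBDCBBABA ⇒ BA·D·DC·BA·D·DC·DC·B·DC·B
    A ↦ B
    B ↦ DC
    C ↦ D
    D ↦ BA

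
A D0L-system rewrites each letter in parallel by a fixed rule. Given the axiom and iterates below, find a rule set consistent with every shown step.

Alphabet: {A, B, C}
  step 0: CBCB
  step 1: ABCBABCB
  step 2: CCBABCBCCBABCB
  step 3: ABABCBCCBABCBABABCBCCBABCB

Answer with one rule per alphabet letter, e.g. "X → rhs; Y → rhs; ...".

A->C, B->CB, C->AB

  step 2 ⇒ step 3: CCBABCBCCBABCB ⇒ AB·AB·CB·C·CB·AB·CB·AB·AB·CB·C·CB·AB·CB
    A ↦ C
    B ↦ CB
    C ↦ AB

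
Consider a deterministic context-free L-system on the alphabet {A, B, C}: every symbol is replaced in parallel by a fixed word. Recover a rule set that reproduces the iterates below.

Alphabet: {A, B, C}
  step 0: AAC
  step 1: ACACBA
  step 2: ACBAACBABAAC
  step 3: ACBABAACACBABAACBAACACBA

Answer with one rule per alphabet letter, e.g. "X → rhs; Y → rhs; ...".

  step 2 ⇒ step 3: ACBAACBABAAC ⇒ AC·BA·BA·AC·AC·BA·BA·AC·BA·AC·AC·BA
    A ↦ AC
    B ↦ BA
    C ↦ BA

A->AC, B->BA, C->BA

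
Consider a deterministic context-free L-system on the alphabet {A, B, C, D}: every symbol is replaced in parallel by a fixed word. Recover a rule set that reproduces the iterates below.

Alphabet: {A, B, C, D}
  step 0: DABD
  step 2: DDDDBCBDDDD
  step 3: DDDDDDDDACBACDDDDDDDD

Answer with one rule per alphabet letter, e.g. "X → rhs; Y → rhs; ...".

  step 2 ⇒ step 3: DDDDBCBDDDD ⇒ DD·DD·DD·DD·AC·B·AC·DD·DD·DD·DD
    B ↦ AC
    C ↦ B
    D ↦ DD
    A ↦ C  (constrained at step 0)

A->C, B->AC, C->B, D->DD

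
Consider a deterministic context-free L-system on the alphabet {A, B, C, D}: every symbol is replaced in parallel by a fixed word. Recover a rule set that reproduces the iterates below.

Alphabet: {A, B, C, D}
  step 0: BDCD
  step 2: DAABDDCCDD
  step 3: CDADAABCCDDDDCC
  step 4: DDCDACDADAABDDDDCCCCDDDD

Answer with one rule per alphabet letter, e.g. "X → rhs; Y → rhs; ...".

  step 3 ⇒ step 4: CDADAABCCDDDDCC ⇒ DD·C·DA·C·DA·DA·AB·DD·DD·C·C·C·C·DD·DD
    A ↦ DA
    B ↦ AB
    C ↦ DD
    D ↦ C

A->DA, B->AB, C->DD, D->C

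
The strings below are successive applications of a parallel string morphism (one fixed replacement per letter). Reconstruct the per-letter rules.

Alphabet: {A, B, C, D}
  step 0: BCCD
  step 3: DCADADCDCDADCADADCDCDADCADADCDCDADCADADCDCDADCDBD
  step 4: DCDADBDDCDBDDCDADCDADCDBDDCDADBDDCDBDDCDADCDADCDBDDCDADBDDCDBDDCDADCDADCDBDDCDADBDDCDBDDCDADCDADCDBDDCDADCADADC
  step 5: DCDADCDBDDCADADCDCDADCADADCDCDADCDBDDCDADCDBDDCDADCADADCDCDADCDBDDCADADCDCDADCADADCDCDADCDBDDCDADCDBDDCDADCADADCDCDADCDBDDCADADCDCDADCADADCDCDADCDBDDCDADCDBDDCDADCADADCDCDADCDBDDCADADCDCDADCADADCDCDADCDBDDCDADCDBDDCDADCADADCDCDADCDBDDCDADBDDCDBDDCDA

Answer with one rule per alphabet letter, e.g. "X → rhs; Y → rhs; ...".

A->DBD, B->ADA, C->DA, D->DC

  step 4 ⇒ step 5: DCDADBDDCDBDDCDADCDADCDBDDCDADBDDCDBDDCDADCDADCDBDDCDADBDDCDBDDCDADCDADCDBDDCDADBDDCDBDDCDADCDADCDBDDCDADCADADC ⇒ DC·DA·DC·DBD·DC·ADA·DC·DC·DA·DC·ADA·DC·DC·DA·DC·DBD·DC·DA·DC·DBD·DC·DA·DC·ADA·DC·DC·DA·DC·DBD·DC·ADA·DC·DC·DA·DC·ADA·DC·DC·DA·DC·DBD·DC·DA·DC·DBD·DC·DA·DC·ADA·DC·DC·DA·DC·DBD·DC·ADA·DC·DC·DA·DC·ADA·DC·DC·DA·DC·DBD·DC·DA·DC·DBD·DC·DA·DC·ADA·DC·DC·DA·DC·DBD·DC·ADA·DC·DC·DA·DC·ADA·DC·DC·DA·DC·DBD·DC·DA·DC·DBD·DC·DA·DC·ADA·DC·DC·DA·DC·DBD·DC·DA·DBD·DC·DBD·DC·DA
    A ↦ DBD
    B ↦ ADA
    C ↦ DA
    D ↦ DC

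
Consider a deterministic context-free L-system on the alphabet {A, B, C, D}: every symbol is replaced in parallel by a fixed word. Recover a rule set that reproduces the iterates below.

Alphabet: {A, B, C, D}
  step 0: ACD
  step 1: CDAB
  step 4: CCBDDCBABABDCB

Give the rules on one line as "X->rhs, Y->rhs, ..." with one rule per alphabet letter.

  step 0 ⇒ step 1: ACD ⇒ C·D·AB
    A ↦ C
    C ↦ D
    D ↦ AB
    B ↦ CB  (constrained at step 1)

A->C, B->CB, C->D, D->AB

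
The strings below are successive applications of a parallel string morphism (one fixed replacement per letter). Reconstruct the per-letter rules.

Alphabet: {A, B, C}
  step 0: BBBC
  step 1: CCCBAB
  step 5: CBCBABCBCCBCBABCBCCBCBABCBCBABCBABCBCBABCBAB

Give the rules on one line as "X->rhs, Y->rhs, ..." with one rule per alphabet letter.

  step 0 ⇒ step 1: BBBC ⇒ C·C·C·BAB
    B ↦ C
    C ↦ BAB
    A ↦ B  (constrained at step 1)

A->B, B->C, C->BAB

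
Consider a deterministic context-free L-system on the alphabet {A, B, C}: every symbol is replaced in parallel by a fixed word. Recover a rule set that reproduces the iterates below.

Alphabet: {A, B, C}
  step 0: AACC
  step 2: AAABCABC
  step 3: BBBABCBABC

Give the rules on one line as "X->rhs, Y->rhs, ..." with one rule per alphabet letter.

A->B, B->A, C->BC

  step 2 ⇒ step 3: AAABCABC ⇒ B·B·B·A·BC·B·A·BC
    A ↦ B
    B ↦ A
    C ↦ BC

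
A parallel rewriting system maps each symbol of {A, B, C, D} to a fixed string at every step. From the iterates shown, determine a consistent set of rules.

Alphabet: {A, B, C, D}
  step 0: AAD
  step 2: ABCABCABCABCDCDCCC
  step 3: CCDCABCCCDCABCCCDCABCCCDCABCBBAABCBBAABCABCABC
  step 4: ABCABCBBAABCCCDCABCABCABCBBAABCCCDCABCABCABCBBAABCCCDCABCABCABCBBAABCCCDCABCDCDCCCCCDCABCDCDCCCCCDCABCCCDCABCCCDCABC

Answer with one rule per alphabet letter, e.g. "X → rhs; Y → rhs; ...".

A->CC, B->DC, C->ABC, D->BBA

  step 3 ⇒ step 4: CCDCABCCCDCABCCCDCABCCCDCABCBBAABCBBAABCABCABC ⇒ ABC·ABC·BBA·ABC·CC·DC·ABC·ABC·ABC·BBA·ABC·CC·DC·ABC·ABC·ABC·BBA·ABC·CC·DC·ABC·ABC·ABC·BBA·ABC·CC·DC·ABC·DC·DC·CC·CC·DC·ABC·DC·DC·CC·CC·DC·ABC·CC·DC·ABC·CC·DC·ABC
    A ↦ CC
    B ↦ DC
    C ↦ ABC
    D ↦ BBA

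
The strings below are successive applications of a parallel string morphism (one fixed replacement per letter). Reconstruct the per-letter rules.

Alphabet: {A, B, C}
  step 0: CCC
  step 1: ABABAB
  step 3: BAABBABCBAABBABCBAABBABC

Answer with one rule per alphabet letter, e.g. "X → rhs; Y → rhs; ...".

  step 0 ⇒ step 1: CCC ⇒ AB·AB·AB
    C ↦ AB
    A ↦ BC  (constrained at step 1)
    B ↦ BA  (constrained at step 1)

A->BC, B->BA, C->AB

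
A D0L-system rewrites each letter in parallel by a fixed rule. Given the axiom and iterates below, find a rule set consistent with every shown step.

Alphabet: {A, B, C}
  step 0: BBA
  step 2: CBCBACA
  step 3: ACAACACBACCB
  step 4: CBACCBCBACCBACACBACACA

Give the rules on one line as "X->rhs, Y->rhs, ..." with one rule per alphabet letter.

A->CB, B->A, C->AC

  step 3 ⇒ step 4: ACAACACBACCB ⇒ CB·AC·CB·CB·AC·CB·AC·A·CB·AC·AC·A
    A ↦ CB
    B ↦ A
    C ↦ AC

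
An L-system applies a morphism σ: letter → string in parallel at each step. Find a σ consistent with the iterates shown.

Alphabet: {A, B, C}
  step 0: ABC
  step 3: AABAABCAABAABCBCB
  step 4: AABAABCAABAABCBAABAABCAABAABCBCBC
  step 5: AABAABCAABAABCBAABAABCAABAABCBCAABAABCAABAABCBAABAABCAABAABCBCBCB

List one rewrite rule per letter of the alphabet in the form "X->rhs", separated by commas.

A->AAB, B->C, C->B

  step 4 ⇒ step 5: AABAABCAABAABCBAABAABCAABAABCBCBC ⇒ AAB·AAB·C·AAB·AAB·C·B·AAB·AAB·C·AAB·AAB·C·B·C·AAB·AAB·C·AAB·AAB·C·B·AAB·AAB·C·AAB·AAB·C·B·C·B·C·B
    A ↦ AAB
    B ↦ C
    C ↦ B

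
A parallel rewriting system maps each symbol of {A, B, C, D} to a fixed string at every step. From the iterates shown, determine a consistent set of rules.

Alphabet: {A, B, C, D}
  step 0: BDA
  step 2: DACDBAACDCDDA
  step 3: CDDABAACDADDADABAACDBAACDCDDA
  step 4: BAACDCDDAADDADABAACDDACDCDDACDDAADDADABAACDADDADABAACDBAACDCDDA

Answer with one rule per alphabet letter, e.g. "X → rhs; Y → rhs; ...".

A->DA, B->AD, C->BAA, D->CD

  step 3 ⇒ step 4: CDDABAACDADDADABAACDBAACDCDDA ⇒ BAA·CD·CD·DA·AD·DA·DA·BAA·CD·DA·CD·CD·DA·CD·DA·AD·DA·DA·BAA·CD·AD·DA·DA·BAA·CD·BAA·CD·CD·DA
    A ↦ DA
    B ↦ AD
    C ↦ BAA
    D ↦ CD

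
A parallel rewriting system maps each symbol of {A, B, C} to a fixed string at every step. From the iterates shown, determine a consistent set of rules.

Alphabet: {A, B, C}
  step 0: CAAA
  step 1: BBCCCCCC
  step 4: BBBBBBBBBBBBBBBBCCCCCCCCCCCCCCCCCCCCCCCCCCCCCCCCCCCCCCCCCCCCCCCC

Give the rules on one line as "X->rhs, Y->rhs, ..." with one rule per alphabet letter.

A->CC, B->AA, C->BB

  step 0 ⇒ step 1: CAAA ⇒ BB·CC·CC·CC
    A ↦ CC
    C ↦ BB
    B ↦ AA  (constrained at step 1)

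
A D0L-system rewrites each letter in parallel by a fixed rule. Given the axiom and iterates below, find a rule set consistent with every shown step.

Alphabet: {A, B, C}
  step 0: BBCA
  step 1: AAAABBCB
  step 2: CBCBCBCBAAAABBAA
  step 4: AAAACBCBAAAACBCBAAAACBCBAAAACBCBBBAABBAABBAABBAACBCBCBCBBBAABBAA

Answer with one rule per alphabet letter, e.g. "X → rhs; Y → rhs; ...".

A->CB, B->AA, C->BB

  step 1 ⇒ step 2: AAAABBCB ⇒ CB·CB·CB·CB·AA·AA·BB·AA
    A ↦ CB
    B ↦ AA
    C ↦ BB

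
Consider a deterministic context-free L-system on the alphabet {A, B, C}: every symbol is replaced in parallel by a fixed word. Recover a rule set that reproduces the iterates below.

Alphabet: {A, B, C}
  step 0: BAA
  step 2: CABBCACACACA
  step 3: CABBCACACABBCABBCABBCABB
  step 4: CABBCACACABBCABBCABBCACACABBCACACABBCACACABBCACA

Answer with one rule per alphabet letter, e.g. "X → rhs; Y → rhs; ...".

  step 3 ⇒ step 4: CABBCACACABBCABBCABBCABB ⇒ CA·BB·CA·CA·CA·BB·CA·BB·CA·BB·CA·CA·CA·BB·CA·CA·CA·BB·CA·CA·CA·BB·CA·CA
    A ↦ BB
    B ↦ CA
    C ↦ CA

A->BB, B->CA, C->CA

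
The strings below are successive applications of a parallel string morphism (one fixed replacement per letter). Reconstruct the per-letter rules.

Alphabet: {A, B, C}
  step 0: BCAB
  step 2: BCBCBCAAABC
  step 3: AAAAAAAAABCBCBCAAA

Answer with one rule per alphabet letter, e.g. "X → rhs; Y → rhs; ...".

  step 2 ⇒ step 3: BCBCBCAAABC ⇒ A·AA·A·AA·A·AA·BC·BC·BC·A·AA
    A ↦ BC
    B ↦ A
    C ↦ AA

A->BC, B->A, C->AA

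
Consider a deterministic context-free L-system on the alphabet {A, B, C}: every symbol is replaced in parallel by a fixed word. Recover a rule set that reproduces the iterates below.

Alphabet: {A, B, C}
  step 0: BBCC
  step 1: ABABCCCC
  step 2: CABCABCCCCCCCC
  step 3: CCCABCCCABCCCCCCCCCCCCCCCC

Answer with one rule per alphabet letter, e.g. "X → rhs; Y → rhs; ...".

  step 2 ⇒ step 3: CABCABCCCCCCCC ⇒ CC·C·AB·CC·C·AB·CC·CC·CC·CC·CC·CC·CC·CC
    A ↦ C
    B ↦ AB
    C ↦ CC

A->C, B->AB, C->CC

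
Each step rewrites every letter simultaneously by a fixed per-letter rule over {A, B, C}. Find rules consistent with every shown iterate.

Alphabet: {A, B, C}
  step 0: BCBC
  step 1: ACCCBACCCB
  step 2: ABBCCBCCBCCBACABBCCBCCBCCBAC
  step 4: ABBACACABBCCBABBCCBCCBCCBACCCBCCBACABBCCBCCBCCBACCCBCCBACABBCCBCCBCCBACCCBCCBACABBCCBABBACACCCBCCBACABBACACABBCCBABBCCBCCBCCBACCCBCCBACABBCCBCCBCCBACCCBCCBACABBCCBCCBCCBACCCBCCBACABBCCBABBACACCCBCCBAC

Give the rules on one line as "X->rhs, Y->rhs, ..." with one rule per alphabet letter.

  step 1 ⇒ step 2: ACCCBACCCB ⇒ ABB·CCB·CCB·CCB·AC·ABB·CCB·CCB·CCB·AC
    A ↦ ABB
    B ↦ AC
    C ↦ CCB

A->ABB, B->AC, C->CCB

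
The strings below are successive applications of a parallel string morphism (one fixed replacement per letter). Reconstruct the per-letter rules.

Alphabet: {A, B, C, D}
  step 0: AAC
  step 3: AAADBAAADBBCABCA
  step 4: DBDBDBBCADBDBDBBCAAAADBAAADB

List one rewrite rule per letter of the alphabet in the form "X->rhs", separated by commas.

  step 3 ⇒ step 4: AAADBAAADBBCABCA ⇒ DB·DB·DB·BC·A·DB·DB·DB·BC·A·A·AA·DB·A·AA·DB
    A ↦ DB
    B ↦ A
    C ↦ AA
    D ↦ BC

A->DB, B->A, C->AA, D->BC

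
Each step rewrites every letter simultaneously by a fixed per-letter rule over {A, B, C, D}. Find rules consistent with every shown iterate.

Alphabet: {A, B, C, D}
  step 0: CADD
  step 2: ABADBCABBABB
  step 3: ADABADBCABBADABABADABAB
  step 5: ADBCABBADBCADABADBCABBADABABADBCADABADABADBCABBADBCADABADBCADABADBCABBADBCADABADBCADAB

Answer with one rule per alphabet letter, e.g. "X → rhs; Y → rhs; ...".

A->AD, B->AB, C->B, D->BC

  step 2 ⇒ step 3: ABADBCABBABB ⇒ AD·AB·AD·BC·AB·B·AD·AB·AB·AD·AB·AB
    A ↦ AD
    B ↦ AB
    C ↦ B
    D ↦ BC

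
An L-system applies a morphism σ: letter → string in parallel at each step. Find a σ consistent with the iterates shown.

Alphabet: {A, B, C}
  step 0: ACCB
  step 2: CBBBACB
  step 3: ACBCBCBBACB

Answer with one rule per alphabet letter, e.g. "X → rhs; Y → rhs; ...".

  step 2 ⇒ step 3: CBBBACB ⇒ A·CB·CB·CB·B·A·CB
    A ↦ B
    B ↦ CB
    C ↦ A

A->B, B->CB, C->A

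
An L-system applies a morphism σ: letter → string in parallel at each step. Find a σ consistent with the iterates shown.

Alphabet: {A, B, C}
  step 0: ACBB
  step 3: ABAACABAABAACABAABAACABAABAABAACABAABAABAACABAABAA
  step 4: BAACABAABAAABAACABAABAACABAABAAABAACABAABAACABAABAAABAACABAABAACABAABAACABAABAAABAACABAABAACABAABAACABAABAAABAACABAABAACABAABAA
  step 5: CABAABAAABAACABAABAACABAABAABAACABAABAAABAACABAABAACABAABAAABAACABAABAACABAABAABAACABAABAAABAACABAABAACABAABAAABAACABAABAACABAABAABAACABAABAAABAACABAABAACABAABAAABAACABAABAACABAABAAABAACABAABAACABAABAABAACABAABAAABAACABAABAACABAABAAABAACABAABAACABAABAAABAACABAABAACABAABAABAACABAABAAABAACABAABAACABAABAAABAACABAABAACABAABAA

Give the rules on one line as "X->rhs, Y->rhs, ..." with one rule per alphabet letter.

A->BAA, B->CA, C->A

  step 4 ⇒ step 5: BAACABAABAAABAACABAABAACABAABAAABAACABAABAACABAABAAABAACABAABAACABAABAACABAABAAABAACABAABAACABAABAACABAABAAABAACABAABAACABAABAA ⇒ CA·BAA·BAA·A·BAA·CA·BAA·BAA·CA·BAA·BAA·BAA·CA·BAA·BAA·A·BAA·CA·BAA·BAA·CA·BAA·BAA·A·BAA·CA·BAA·BAA·CA·BAA·BAA·BAA·CA·BAA·BAA·A·BAA·CA·BAA·BAA·CA·BAA·BAA·A·BAA·CA·BAA·BAA·CA·BAA·BAA·BAA·CA·BAA·BAA·A·BAA·CA·BAA·BAA·CA·BAA·BAA·A·BAA·CA·BAA·BAA·CA·BAA·BAA·A·BAA·CA·BAA·BAA·CA·BAA·BAA·BAA·CA·BAA·BAA·A·BAA·CA·BAA·BAA·CA·BAA·BAA·A·BAA·CA·BAA·BAA·CA·BAA·BAA·A·BAA·CA·BAA·BAA·CA·BAA·BAA·BAA·CA·BAA·BAA·A·BAA·CA·BAA·BAA·CA·BAA·BAA·A·BAA·CA·BAA·BAA·CA·BAA·BAA
    A ↦ BAA
    B ↦ CA
    C ↦ A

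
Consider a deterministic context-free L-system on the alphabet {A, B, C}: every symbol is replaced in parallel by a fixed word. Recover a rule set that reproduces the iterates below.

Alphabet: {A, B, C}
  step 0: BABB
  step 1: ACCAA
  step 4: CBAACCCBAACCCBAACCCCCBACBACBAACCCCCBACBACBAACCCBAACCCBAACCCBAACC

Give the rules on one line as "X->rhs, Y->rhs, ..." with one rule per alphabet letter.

A->CC, B->A, C->CBA

  step 0 ⇒ step 1: BABB ⇒ A·CC·A·A
    A ↦ CC
    B ↦ A
    C ↦ CBA  (constrained at step 1)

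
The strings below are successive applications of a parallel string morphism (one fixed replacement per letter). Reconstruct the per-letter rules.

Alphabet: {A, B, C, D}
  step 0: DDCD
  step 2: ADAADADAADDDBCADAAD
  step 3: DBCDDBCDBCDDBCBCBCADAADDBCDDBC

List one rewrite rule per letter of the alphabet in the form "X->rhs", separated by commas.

  step 2 ⇒ step 3: ADAADADAADDDBCADAAD ⇒ D·BC·D·D·BC·D·BC·D·D·BC·BC·BC·AD·AAD·D·BC·D·D·BC
    A ↦ D
    B ↦ AD
    C ↦ AAD
    D ↦ BC

A->D, B->AD, C->AAD, D->BC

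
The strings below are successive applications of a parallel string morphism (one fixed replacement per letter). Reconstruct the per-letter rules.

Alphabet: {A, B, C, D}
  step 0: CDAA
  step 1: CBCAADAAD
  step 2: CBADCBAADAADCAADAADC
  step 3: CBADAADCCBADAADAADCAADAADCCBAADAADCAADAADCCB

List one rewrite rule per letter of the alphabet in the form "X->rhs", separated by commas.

A->AAD, B->AD, C->CB, D->C

  step 2 ⇒ step 3: CBADCBAADAADCAADAADC ⇒ CB·AD·AAD·C·CB·AD·AAD·AAD·C·AAD·AAD·C·CB·AAD·AAD·C·AAD·AAD·C·CB
    A ↦ AAD
    B ↦ AD
    C ↦ CB
    D ↦ C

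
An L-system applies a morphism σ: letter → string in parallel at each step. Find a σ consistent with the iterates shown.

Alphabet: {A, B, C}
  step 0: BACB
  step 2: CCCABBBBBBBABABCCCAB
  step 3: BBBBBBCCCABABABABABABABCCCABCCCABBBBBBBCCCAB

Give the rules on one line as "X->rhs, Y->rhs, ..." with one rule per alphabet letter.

  step 2 ⇒ step 3: CCCABBBBBBBABABCCCAB ⇒ BB·BB·BB·CCC·AB·AB·AB·AB·AB·AB·AB·CCC·AB·CCC·AB·BB·BB·BB·CCC·AB
    A ↦ CCC
    B ↦ AB
    C ↦ BB

A->CCC, B->AB, C->BB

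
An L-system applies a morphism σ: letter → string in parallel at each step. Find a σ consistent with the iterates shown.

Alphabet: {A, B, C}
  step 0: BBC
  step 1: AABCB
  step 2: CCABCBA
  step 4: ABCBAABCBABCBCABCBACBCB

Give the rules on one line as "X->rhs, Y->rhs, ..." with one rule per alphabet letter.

A->C, B->A, C->BCB

  step 1 ⇒ step 2: AABCB ⇒ C·C·A·BCB·A
    A ↦ C
    B ↦ A
    C ↦ BCB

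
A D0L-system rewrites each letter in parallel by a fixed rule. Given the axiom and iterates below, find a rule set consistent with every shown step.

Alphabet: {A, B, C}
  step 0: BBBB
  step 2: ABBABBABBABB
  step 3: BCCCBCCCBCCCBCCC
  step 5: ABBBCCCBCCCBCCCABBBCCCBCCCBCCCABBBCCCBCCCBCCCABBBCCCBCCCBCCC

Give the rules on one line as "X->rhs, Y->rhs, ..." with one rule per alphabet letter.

A->BC, B->C, C->ABB

  step 2 ⇒ step 3: ABBABBABBABB ⇒ BC·C·C·BC·C·C·BC·C·C·BC·C·C
    A ↦ BC
    B ↦ C
    C ↦ ABB  (constrained at step 3)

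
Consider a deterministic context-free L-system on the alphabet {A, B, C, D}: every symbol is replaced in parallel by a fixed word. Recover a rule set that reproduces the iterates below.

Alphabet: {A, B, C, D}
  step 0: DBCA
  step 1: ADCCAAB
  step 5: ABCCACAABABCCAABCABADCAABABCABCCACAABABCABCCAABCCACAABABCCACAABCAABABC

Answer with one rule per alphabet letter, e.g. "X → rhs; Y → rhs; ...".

  step 0 ⇒ step 1: DBCA ⇒ AD·C·CA·AB
    A ↦ AB
    B ↦ C
    C ↦ CA
    D ↦ AD

A->AB, B->C, C->CA, D->AD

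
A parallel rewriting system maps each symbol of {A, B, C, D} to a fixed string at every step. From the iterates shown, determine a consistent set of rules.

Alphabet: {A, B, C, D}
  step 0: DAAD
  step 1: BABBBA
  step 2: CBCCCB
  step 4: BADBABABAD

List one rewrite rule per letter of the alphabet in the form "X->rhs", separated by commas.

  step 1 ⇒ step 2: BABBBA ⇒ C·B·C·C·C·B
    A ↦ B
    B ↦ C
    C ↦ D  (constrained at step 2)
  step 0 ⇒ step 1: DAAD ⇒ BA·B·B·BA
    D ↦ BA

A->B, B->C, C->D, D->BA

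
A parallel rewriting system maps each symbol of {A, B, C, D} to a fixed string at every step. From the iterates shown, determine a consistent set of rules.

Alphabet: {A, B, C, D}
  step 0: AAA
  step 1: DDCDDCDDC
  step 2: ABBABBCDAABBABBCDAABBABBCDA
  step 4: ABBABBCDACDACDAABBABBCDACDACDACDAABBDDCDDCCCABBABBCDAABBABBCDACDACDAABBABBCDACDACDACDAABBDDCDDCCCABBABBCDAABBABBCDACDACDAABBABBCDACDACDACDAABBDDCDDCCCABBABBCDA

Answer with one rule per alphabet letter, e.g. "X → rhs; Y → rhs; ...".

  step 1 ⇒ step 2: DDCDDCDDC ⇒ ABB·ABB·CDA·ABB·ABB·CDA·ABB·ABB·CDA
    C ↦ CDA
    D ↦ ABB
  step 0 ⇒ step 1: AAA ⇒ DDC·DDC·DDC
    A ↦ DDC
    B ↦ C  (constrained at step 2)

A->DDC, B->C, C->CDA, D->ABB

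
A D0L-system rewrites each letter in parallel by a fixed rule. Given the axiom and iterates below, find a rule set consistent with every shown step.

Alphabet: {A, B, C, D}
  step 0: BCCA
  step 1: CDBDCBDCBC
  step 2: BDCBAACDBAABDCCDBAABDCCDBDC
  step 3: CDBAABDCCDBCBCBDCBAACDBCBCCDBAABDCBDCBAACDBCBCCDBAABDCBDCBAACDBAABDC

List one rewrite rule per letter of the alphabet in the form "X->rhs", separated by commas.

A->BC, B->CD, C->BDC, D->BAA

  step 2 ⇒ step 3: BDCBAACDBAABDCCDBAABDCCDBDC ⇒ CD·BAA·BDC·CD·BC·BC·BDC·BAA·CD·BC·BC·CD·BAA·BDC·BDC·BAA·CD·BC·BC·CD·BAA·BDC·BDC·BAA·CD·BAA·BDC
    A ↦ BC
    B ↦ CD
    C ↦ BDC
    D ↦ BAA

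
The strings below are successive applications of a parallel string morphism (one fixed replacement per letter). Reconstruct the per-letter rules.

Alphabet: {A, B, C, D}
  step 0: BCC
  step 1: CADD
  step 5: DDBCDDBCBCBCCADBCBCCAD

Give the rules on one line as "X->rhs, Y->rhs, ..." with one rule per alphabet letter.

  step 0 ⇒ step 1: BCC ⇒ CA·D·D
    B ↦ CA
    C ↦ D
    A ↦ D  (constrained at step 1)
    D ↦ BC  (constrained at step 1)

A->D, B->CA, C->D, D->BC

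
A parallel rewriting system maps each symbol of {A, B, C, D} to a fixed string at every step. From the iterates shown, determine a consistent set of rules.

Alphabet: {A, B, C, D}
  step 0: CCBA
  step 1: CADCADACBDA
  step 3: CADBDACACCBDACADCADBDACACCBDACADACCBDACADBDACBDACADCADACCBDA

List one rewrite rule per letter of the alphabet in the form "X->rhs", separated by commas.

A->BDA, B->AC, C->CAD, D->C

  step 0 ⇒ step 1: CCBA ⇒ CAD·CAD·AC·BDA
    A ↦ BDA
    B ↦ AC
    C ↦ CAD
    D ↦ C  (constrained at step 1)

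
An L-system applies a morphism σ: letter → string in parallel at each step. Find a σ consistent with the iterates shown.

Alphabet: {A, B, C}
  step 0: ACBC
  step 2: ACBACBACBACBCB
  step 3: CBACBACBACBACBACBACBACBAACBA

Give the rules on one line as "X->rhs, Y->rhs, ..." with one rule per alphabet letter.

  step 2 ⇒ step 3: ACBACBACBACBCB ⇒ CB·A·CBA·CB·A·CBA·CB·A·CBA·CB·A·CBA·A·CBA
    A ↦ CB
    B ↦ CBA
    C ↦ A

A->CB, B->CBA, C->A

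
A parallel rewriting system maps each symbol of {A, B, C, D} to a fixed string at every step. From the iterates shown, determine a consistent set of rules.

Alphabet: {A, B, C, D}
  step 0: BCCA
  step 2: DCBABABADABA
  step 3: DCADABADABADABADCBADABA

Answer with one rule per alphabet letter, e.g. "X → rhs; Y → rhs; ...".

A->BA, B->DA, C->A, D->DC

  step 2 ⇒ step 3: DCBABABADABA ⇒ DC·A·DA·BA·DA·BA·DA·BA·DC·BA·DA·BA
    A ↦ BA
    B ↦ DA
    C ↦ A
    D ↦ DC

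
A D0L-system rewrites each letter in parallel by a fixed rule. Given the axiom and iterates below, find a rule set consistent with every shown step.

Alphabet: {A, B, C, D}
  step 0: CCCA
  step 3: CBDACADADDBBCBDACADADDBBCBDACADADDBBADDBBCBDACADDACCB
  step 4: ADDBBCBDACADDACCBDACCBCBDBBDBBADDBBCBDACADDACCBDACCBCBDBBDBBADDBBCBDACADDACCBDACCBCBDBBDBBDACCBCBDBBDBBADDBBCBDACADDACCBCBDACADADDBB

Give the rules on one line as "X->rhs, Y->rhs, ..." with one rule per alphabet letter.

  step 3 ⇒ step 4: CBDACADADDBBCBDACADADDBBCBDACADADDBBADDBBCBDACADDACCB ⇒ AD·DBB·CB·DAC·AD·DAC·CB·DAC·CB·CB·DBB·DBB·AD·DBB·CB·DAC·AD·DAC·CB·DAC·CB·CB·DBB·DBB·AD·DBB·CB·DAC·AD·DAC·CB·DAC·CB·CB·DBB·DBB·DAC·CB·CB·DBB·DBB·AD·DBB·CB·DAC·AD·DAC·CB·CB·DAC·AD·AD·DBB
    A ↦ DAC
    B ↦ DBB
    C ↦ AD
    D ↦ CB

A->DAC, B->DBB, C->AD, D->CB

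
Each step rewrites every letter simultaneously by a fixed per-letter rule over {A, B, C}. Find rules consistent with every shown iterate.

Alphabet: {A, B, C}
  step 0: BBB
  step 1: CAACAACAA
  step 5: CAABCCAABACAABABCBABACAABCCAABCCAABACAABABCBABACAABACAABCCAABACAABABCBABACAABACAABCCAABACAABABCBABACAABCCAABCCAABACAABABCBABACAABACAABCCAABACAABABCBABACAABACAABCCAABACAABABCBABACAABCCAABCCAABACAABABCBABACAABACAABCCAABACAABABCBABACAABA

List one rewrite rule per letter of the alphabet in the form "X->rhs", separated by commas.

  step 0 ⇒ step 1: BBB ⇒ CAA·CAA·CAA
    B ↦ CAA
    A ↦ BA  (constrained at step 1)
    C ↦ BC  (constrained at step 1)

A->BA, B->CAA, C->BC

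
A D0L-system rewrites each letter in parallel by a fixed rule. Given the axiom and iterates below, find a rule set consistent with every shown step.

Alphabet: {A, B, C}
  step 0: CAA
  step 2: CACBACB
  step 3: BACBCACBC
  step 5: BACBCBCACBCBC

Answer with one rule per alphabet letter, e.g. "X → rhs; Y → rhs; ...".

  step 2 ⇒ step 3: CACBACB ⇒ B·AC·B·C·AC·B·C
    A ↦ AC
    B ↦ C
    C ↦ B

A->AC, B->C, C->B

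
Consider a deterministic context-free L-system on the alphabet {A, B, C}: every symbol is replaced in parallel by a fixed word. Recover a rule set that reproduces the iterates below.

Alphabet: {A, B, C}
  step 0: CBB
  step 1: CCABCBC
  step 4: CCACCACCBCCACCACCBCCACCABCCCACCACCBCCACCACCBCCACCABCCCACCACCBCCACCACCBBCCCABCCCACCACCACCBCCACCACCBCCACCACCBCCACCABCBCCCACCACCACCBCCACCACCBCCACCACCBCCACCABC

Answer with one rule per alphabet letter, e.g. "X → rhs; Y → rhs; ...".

  step 0 ⇒ step 1: CBB ⇒ CCA·BC·BC
    B ↦ BC
    C ↦ CCA
    A ↦ CCB  (constrained at step 1)

A->CCB, B->BC, C->CCA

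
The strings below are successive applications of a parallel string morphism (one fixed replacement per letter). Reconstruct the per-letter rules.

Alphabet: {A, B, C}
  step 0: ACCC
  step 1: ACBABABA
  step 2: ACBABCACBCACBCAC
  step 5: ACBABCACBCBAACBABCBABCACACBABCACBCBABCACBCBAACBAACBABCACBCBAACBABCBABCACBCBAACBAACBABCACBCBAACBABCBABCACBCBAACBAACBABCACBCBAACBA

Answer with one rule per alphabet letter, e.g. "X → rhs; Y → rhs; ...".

A->AC, B->BC, C->BA

  step 1 ⇒ step 2: ACBABABA ⇒ AC·BA·BC·AC·BC·AC·BC·AC
    A ↦ AC
    B ↦ BC
    C ↦ BA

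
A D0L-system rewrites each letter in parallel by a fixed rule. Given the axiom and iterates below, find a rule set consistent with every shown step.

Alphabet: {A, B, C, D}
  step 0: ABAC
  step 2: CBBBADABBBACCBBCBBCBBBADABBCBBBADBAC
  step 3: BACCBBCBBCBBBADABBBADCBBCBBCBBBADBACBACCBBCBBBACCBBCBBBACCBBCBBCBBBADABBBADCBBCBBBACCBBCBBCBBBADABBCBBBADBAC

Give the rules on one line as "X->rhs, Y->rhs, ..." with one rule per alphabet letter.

  step 2 ⇒ step 3: CBBBADABBBACCBBCBBCBBBADABBCBBBADBAC ⇒ BAC·CBB·CBB·CBB·BAD·ABB·BAD·CBB·CBB·CBB·BAD·BAC·BAC·CBB·CBB·BAC·CBB·CBB·BAC·CBB·CBB·CBB·BAD·ABB·BAD·CBB·CBB·BAC·CBB·CBB·CBB·BAD·ABB·CBB·BAD·BAC
    A ↦ BAD
    B ↦ CBB
    C ↦ BAC
    D ↦ ABB

A->BAD, B->CBB, C->BAC, D->ABB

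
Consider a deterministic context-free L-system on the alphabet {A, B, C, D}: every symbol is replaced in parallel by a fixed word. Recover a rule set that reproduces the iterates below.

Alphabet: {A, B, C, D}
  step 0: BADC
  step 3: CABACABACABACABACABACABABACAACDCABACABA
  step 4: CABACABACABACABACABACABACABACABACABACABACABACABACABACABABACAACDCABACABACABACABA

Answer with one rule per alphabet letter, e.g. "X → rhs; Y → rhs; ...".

A->BA, B->CA, C->CA, D->ACD

  step 3 ⇒ step 4: CABACABACABACABACABACABABACAACDCABACABA ⇒ CA·BA·CA·BA·CA·BA·CA·BA·CA·BA·CA·BA·CA·BA·CA·BA·CA·BA·CA·BA·CA·BA·CA·BA·CA·BA·CA·BA·BA·CA·ACD·CA·BA·CA·BA·CA·BA·CA·BA
    A ↦ BA
    B ↦ CA
    C ↦ CA
    D ↦ ACD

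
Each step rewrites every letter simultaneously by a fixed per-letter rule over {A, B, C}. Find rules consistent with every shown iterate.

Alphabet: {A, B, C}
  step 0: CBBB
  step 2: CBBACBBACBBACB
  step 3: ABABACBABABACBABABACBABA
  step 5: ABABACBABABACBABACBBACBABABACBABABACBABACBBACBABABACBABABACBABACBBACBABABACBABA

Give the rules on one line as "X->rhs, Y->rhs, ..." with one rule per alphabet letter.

  step 2 ⇒ step 3: CBBACBBACBBACB ⇒ A·BA·BA·CB·A·BA·BA·CB·A·BA·BA·CB·A·BA
    A ↦ CB
    B ↦ BA
    C ↦ A

A->CB, B->BA, C->A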